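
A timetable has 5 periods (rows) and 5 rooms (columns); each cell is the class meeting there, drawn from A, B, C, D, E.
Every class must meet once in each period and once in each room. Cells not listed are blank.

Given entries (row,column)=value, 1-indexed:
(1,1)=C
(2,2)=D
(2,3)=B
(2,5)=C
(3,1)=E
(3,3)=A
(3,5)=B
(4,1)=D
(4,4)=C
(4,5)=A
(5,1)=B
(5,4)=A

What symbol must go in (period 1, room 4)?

B

Period 2, room 1: period 2 has {B, C, D} and room 1 has {B, C, D, E}, leaving only A.
Period 2, room 4: period 2 has {A, B, C, D} and room 4 has {A, C}, leaving only E.
Period 3, room 2: period 3 has {A, B, E} and room 2 has {D}, leaving only C.
Period 3, room 4: period 3 has {A, B, C, E} and room 4 has {A, C, E}, leaving only D.
Period 1 already has {C} and room 4 already has {A, C, D, E}, so period 1, room 4 must be B.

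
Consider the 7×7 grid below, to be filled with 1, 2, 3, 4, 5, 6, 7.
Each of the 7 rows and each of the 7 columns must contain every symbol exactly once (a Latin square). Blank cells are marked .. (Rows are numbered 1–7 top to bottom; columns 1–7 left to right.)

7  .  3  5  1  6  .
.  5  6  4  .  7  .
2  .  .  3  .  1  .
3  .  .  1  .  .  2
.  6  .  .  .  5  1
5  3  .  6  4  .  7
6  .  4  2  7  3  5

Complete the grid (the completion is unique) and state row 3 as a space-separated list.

2 4 7 3 5 1 6

Row 1, column 7: row 1 has {1, 3, 5, 6, 7} and column 7 has {1, 2, 5, 7}, leaving only 4.
Row 3, column 7: row 3 has {1, 2, 3} and column 7 has {1, 2, 4, 5, 7}, leaving only 6.
Row 3, column 5: row 3 has {1, 2, 3, 6} and column 5 has {1, 4, 7}, leaving only 5.
Row 3, column 3: row 3 has {1, 2, 3, 5, 6} and column 3 has {3, 4, 6}, leaving only 7.
Row 3, column 2: row 3 has {1, 2, 3, 5, 6, 7} and column 2 has {3, 5, 6}, leaving only 4.
So row 3 reads: 2 4 7 3 5 1 6.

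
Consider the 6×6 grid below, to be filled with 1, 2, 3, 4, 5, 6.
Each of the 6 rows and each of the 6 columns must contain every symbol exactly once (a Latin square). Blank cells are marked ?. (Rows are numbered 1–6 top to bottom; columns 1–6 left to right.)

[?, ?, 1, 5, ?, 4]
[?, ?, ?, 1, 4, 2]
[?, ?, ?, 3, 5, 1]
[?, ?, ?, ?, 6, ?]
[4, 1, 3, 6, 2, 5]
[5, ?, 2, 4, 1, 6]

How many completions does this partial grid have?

3

Row 1, column 1: eliminating its row and column leaves {2, 3, 6}.
Row 1, column 2: eliminating its row and column leaves {2, 3, 6}.
Row 1, column 5: eliminating its row and column leaves {3}.
Row 2, column 1: eliminating its row and column leaves {3, 6}.
Row 2, column 2: eliminating its row and column leaves {3, 5, 6}.
Row 2, column 3: eliminating its row and column leaves {5, 6}.
Row 3, column 1: eliminating its row and column leaves {2, 6}.
Row 3, column 2: eliminating its row and column leaves {2, 4, 6}.
Row 3, column 3: eliminating its row and column leaves {4, 6}.
Row 4, column 1: eliminating its row and column leaves {1, 2, 3}.
Row 4, column 2: eliminating its row and column leaves {2, 3, 4, 5}.
Row 4, column 3: eliminating its row and column leaves {4, 5}.
Row 4, column 4: eliminating its row and column leaves {2}.
Row 4, column 6: eliminating its row and column leaves {3}.
Row 6, column 2: eliminating its row and column leaves {3}.
Enumerating the assignments across these blanks that avoid any row or column repeat gives 3 completions.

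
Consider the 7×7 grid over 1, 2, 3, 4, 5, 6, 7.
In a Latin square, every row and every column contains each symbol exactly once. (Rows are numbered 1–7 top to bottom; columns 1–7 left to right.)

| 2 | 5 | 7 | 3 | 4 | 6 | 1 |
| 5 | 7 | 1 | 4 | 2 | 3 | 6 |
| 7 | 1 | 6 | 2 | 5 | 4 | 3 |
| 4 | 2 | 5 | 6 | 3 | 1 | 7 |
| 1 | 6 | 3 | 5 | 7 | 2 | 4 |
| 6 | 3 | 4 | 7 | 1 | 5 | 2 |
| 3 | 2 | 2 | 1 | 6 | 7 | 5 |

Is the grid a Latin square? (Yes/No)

Column 2 contains 2 twice (at rows 4 and 7), so it is not a permutation.

No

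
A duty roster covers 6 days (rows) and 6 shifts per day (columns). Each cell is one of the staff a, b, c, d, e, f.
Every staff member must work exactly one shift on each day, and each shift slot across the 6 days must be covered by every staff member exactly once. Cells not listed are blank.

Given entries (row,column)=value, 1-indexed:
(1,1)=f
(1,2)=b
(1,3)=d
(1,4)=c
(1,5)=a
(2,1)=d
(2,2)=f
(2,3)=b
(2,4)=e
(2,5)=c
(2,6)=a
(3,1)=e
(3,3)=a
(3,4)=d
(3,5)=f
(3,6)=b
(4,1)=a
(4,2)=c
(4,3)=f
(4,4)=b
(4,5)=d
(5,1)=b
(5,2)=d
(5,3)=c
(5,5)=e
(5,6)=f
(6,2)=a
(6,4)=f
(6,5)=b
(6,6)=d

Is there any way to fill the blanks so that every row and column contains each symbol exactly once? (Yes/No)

Day 3, shift 2: day 3 together with shift 2 already contain {a, b, c, d, e, f} — every symbol — so nothing can go there. The grid has no valid completion.

No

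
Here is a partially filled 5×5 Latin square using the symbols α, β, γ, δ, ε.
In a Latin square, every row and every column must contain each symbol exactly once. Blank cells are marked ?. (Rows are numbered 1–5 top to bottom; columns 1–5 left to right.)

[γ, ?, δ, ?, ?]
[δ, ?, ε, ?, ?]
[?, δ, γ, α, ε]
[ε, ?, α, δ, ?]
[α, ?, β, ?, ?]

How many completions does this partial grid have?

3

Row 1, column 2: eliminating its row and column leaves {α, β, ε}.
Row 1, column 4: eliminating its row and column leaves {β, ε}.
Row 1, column 5: eliminating its row and column leaves {α, β}.
Row 2, column 2: eliminating its row and column leaves {α, β, γ}.
Row 2, column 4: eliminating its row and column leaves {β, γ}.
Row 2, column 5: eliminating its row and column leaves {α, β, γ}.
Row 3, column 1: eliminating its row and column leaves {β}.
Row 4, column 2: eliminating its row and column leaves {β, γ}.
Row 4, column 5: eliminating its row and column leaves {β, γ}.
Row 5, column 2: eliminating its row and column leaves {γ, ε}.
Row 5, column 4: eliminating its row and column leaves {γ, ε}.
Row 5, column 5: eliminating its row and column leaves {γ, δ}.
Enumerating the assignments across these blanks that avoid any row or column repeat gives 3 completions.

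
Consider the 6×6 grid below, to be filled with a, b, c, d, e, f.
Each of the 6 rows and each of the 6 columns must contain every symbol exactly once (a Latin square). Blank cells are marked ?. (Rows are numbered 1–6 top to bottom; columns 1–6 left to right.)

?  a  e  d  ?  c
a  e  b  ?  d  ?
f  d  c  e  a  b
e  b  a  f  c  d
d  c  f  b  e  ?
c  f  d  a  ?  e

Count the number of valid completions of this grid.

Row 1, column 1: eliminating its row and column leaves {b}.
Row 1, column 5: eliminating its row and column leaves {b, f}.
Row 2, column 4: eliminating its row and column leaves {c}.
Row 2, column 6: eliminating its row and column leaves {f}.
Row 5, column 6: eliminating its row and column leaves {a}.
Row 6, column 5: eliminating its row and column leaves {b}.
Only one assignment across all blanks avoids any row or column repeat, giving 1 completion.

1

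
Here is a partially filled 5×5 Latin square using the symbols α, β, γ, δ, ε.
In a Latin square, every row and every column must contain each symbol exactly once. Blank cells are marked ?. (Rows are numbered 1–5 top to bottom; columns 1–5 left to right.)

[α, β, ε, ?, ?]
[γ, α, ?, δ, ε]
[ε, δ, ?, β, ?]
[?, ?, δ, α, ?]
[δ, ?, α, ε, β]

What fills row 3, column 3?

Row 3 already has {β, δ, ε} and column 3 already has {α, δ, ε}, so row 3, column 3 must be γ.

γ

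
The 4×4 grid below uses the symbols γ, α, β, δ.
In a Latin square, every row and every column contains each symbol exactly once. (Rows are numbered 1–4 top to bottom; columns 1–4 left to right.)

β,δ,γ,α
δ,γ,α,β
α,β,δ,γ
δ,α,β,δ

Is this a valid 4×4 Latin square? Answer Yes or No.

Column 1 contains δ twice (at rows 2 and 4), so it is not a permutation.

No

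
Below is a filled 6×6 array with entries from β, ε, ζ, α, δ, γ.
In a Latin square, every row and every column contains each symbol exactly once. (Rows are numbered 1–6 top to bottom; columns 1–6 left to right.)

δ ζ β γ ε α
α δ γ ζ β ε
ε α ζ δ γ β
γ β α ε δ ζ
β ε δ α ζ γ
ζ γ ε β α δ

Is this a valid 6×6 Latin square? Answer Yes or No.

Yes

Each row is a permutation of the 6 symbols, and so is each column.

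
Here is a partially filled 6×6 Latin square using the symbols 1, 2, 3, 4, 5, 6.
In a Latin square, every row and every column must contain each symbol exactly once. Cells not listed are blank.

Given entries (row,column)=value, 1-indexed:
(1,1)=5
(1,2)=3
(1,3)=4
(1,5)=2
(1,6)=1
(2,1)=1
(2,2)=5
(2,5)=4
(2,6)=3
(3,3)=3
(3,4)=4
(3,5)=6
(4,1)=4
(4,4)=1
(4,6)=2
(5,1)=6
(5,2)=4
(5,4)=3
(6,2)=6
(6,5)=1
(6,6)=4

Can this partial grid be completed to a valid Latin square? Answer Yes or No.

No

Row 4, column 2: row 4 together with column 2 already contain {1, 2, 3, 4, 5, 6} — every symbol — so nothing can go there. The grid has no valid completion.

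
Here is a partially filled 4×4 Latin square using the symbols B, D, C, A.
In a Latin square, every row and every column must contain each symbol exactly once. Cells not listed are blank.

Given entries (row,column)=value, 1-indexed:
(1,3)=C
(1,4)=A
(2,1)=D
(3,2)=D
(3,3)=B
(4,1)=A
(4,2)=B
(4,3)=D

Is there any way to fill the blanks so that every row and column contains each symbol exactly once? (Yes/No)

No

Row 1, column 2: row 1 together with column 2 already contain {B, D, C, A} — every symbol — so nothing can go there. The grid has no valid completion.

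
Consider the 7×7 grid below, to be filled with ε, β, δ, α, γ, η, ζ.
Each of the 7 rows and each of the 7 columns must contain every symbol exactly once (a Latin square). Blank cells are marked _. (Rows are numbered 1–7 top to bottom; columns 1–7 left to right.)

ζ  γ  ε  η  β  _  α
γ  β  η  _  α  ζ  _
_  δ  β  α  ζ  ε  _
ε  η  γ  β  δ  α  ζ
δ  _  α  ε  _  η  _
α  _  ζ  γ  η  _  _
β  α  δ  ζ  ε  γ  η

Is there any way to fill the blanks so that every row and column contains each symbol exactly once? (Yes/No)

No row or column among the givens repeats a symbol, and propagating forced cells runs into no contradiction.
One valid completion exists (for instance, ζ γ ε η β δ α / γ β η δ α ζ ε / η δ β α ζ ε γ / ε η γ β δ α ζ / δ ζ α ε γ η β / α ε ζ γ η β δ / β α δ ζ ε γ η).

Yes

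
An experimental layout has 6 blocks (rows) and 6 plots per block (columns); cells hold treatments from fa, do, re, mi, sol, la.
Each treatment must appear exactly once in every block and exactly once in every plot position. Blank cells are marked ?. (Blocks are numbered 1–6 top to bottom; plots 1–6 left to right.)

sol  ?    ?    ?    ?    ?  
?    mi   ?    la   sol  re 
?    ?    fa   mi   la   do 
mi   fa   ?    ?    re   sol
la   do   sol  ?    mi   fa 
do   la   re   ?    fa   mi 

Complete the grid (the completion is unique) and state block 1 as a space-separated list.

Block 1, plot 2: block 1 has {sol} and plot 2 has {fa, do, mi, la}, leaving only re.
Block 1, plot 5: block 1 has {re, sol} and plot 5 has {fa, re, mi, sol, la}, leaving only do.
Block 1, plot 4: block 1 has {do, re, sol} and plot 4 has {mi, la}, leaving only fa.
Block 1, plot 6: block 1 has {fa, do, re, sol} and plot 6 has {fa, do, re, mi, sol}, leaving only la.
Block 1, plot 3: block 1 has {fa, do, re, sol, la} and plot 3 has {fa, re, sol}, leaving only mi.
So block 1 reads: sol re mi fa do la.

sol re mi fa do la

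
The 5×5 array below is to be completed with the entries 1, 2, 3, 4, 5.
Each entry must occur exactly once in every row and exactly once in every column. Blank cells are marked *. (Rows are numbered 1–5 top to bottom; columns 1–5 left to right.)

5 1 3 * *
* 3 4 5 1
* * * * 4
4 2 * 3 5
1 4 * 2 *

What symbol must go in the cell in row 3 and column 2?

Row 3 already has {4} and column 2 already has {1, 2, 3, 4}, so row 3, column 2 must be 5.

5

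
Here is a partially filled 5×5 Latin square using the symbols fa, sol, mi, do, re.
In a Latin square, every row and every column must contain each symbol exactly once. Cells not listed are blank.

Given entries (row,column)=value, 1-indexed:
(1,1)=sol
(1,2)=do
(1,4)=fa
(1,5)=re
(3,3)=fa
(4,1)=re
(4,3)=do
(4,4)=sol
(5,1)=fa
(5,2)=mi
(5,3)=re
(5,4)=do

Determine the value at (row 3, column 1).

mi

Row 1, column 3: row 1 has {fa, sol, do, re} and column 3 has {fa, do, re}, leaving only mi.
Row 2, column 3: row 2 has {} and column 3 has {fa, mi, do, re}, leaving only sol.
Row 4, column 2: row 4 has {sol, do, re} and column 2 has {mi, do}, leaving only fa.
Row 2, column 2: row 2 has {sol} and column 2 has {fa, mi, do}, leaving only re.
Row 2, column 4: row 2 has {sol, re} and column 4 has {fa, sol, do}, leaving only mi.
Row 2, column 1: row 2 has {sol, mi, re} and column 1 has {fa, sol, re}, leaving only do.
Row 3 already has {fa} and column 1 already has {fa, sol, do, re}, so row 3, column 1 must be mi.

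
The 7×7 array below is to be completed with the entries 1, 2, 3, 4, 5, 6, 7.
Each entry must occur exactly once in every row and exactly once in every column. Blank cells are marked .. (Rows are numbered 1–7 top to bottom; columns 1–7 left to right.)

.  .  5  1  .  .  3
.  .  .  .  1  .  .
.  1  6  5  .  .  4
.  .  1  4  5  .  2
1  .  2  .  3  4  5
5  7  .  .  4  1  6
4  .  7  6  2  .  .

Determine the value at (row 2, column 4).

3

Row 2, column 7: row 2 has {1} and column 7 has {2, 3, 4, 5, 6}, leaving only 7.
Row 3, column 5: row 3 has {1, 4, 5, 6} and column 5 has {1, 2, 3, 4, 5}, leaving only 7.
Row 1, column 5: row 1 has {1, 3, 5} and column 5 has {1, 2, 3, 4, 5, 7}, leaving only 6.
Row 5, column 2: row 5 has {1, 2, 3, 4, 5} and column 2 has {1, 7}, leaving only 6.
Row 4, column 2: row 4 has {1, 2, 4, 5} and column 2 has {1, 6, 7}, leaving only 3.
Row 5, column 4: row 5 has {1, 2, 3, 4, 5, 6} and column 4 has {1, 4, 5, 6}, leaving only 7.
Row 6, column 3: row 6 has {1, 4, 5, 6, 7} and column 3 has {1, 2, 5, 6, 7}, leaving only 3.
Row 2, column 3: row 2 has {1, 7} and column 3 has {1, 2, 3, 5, 6, 7}, leaving only 4.
Row 6, column 4: row 6 has {1, 3, 4, 5, 6, 7} and column 4 has {1, 4, 5, 6, 7}, leaving only 2.
Row 2 already has {1, 4, 7} and column 4 already has {1, 2, 4, 5, 6, 7}, so row 2, column 4 must be 3.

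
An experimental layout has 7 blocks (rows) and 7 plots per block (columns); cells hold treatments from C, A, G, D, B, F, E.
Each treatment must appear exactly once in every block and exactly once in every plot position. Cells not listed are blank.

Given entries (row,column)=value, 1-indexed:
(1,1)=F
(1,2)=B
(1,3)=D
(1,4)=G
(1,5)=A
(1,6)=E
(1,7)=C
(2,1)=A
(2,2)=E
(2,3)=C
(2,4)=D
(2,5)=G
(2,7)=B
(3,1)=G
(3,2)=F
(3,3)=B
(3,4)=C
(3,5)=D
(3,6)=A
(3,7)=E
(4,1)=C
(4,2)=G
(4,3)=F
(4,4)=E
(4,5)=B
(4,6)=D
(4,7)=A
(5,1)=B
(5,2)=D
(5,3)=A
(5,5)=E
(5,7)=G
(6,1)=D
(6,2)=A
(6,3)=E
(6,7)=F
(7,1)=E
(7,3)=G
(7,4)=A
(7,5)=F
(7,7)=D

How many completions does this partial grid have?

1

Block 2, plot 6: eliminating its block and plot leaves {F}.
Block 5, plot 4: eliminating its block and plot leaves {F}.
Block 5, plot 6: eliminating its block and plot leaves {C, F}.
Block 6, plot 4: eliminating its block and plot leaves {B}.
Block 6, plot 5: eliminating its block and plot leaves {C}.
Block 6, plot 6: eliminating its block and plot leaves {C, G, B}.
Block 7, plot 2: eliminating its block and plot leaves {C}.
Block 7, plot 6: eliminating its block and plot leaves {C, B}.
Only one assignment across all blanks avoids any block or plot repeat, giving 1 completion.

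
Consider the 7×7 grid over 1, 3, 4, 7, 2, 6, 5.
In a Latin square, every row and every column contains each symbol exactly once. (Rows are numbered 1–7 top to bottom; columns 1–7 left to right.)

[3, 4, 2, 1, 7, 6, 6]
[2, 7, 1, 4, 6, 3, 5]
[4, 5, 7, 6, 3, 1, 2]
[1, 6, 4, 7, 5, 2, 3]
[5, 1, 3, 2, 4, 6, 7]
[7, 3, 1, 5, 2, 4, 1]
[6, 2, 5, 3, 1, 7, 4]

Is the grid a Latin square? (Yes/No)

No

Row 6 contains 1 twice (at columns 3 and 7); row 1 is also not a permutation.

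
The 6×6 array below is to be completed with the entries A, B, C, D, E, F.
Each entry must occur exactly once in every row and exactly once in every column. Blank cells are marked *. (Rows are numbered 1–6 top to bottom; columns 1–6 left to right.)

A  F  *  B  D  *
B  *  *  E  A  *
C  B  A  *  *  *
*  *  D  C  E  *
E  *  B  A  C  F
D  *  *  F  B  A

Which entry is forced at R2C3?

Row 3, column 4: row 3 has {A, B, C} and column 4 has {A, B, C, E, F}, leaving only D.
Row 3, column 5: row 3 has {A, B, C, D} and column 5 has {A, B, C, D, E}, leaving only F.
Row 3, column 6: row 3 has {A, B, C, D, F} and column 6 has {A, F}, leaving only E.
Row 1, column 6: row 1 has {A, B, D, F} and column 6 has {A, E, F}, leaving only C.
Row 1, column 3: row 1 has {A, B, C, D, F} and column 3 has {A, B, D}, leaving only E.
Row 2, column 6: row 2 has {A, B, E} and column 6 has {A, C, E, F}, leaving only D.
Row 2, column 2: row 2 has {A, B, D, E} and column 2 has {B, F}, leaving only C.
Row 2 already has {A, B, C, D, E} and column 3 already has {A, B, D, E}, so row 2, column 3 must be F.

F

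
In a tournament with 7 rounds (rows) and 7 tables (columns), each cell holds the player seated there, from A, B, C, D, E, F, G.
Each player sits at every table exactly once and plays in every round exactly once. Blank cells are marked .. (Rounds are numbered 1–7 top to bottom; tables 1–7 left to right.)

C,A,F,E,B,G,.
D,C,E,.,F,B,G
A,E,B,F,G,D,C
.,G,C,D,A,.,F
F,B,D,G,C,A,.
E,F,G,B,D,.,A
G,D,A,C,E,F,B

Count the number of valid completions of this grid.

Round 1, table 7: eliminating its round and table leaves {D}.
Round 2, table 4: eliminating its round and table leaves {A}.
Round 4, table 1: eliminating its round and table leaves {B}.
Round 4, table 6: eliminating its round and table leaves {E}.
Round 5, table 7: eliminating its round and table leaves {E}.
Round 6, table 6: eliminating its round and table leaves {C}.
Only one assignment across all blanks avoids any round or table repeat, giving 1 completion.

1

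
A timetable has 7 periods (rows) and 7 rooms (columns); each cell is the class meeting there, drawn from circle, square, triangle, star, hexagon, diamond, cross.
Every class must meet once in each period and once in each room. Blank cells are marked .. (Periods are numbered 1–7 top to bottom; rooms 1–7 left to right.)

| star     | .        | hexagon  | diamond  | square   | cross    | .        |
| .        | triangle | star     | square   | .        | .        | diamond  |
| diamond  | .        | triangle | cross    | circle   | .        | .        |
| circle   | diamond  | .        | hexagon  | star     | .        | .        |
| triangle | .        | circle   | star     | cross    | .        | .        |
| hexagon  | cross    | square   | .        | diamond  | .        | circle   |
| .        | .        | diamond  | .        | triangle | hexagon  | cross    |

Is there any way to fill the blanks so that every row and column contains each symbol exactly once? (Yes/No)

Yes

No period or room among the givens repeats a symbol, and propagating forced cells runs into no contradiction.
One valid completion exists (for instance, star circle hexagon diamond square cross triangle / cross triangle star square hexagon circle diamond / diamond hexagon triangle cross circle square star / circle diamond cross hexagon star triangle square / triangle square circle star cross diamond hexagon / hexagon cross square triangle diamond star circle / square star diamond circle triangle hexagon cross).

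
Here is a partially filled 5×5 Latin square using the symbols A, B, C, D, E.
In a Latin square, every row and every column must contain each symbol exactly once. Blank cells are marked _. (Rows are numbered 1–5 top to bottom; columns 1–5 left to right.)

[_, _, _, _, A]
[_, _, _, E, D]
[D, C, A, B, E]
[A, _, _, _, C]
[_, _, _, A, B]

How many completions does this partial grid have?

3

Row 1, column 1: eliminating its row and column leaves {B, C, E}.
Row 1, column 2: eliminating its row and column leaves {B, D, E}.
Row 1, column 3: eliminating its row and column leaves {B, C, D, E}.
Row 1, column 4: eliminating its row and column leaves {C, D}.
Row 2, column 1: eliminating its row and column leaves {B, C}.
Row 2, column 2: eliminating its row and column leaves {A, B}.
Row 2, column 3: eliminating its row and column leaves {B, C}.
Row 4, column 2: eliminating its row and column leaves {B, D, E}.
Row 4, column 3: eliminating its row and column leaves {B, D, E}.
Row 4, column 4: eliminating its row and column leaves {D}.
Row 5, column 1: eliminating its row and column leaves {C, E}.
Row 5, column 2: eliminating its row and column leaves {D, E}.
Row 5, column 3: eliminating its row and column leaves {C, D, E}.
Enumerating the assignments across these blanks that avoid any row or column repeat gives 3 completions.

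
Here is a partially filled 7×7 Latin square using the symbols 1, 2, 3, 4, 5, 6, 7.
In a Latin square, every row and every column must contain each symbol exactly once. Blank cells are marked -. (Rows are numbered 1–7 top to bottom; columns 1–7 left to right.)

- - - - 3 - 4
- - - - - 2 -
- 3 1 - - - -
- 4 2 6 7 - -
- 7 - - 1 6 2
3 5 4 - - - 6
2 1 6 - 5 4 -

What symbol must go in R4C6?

Row 2, column 2: row 2 has {2} and column 2 has {1, 3, 4, 5, 7}, leaving only 6.
Row 1, column 2: row 1 has {3, 4} and column 2 has {1, 3, 4, 5, 6, 7}, leaving only 2.
Row 2, column 5: row 2 has {2, 6} and column 5 has {1, 3, 5, 7}, leaving only 4.
Row 6, column 5: row 6 has {3, 4, 5, 6} and column 5 has {1, 3, 4, 5, 7}, leaving only 2.
Row 3, column 5: row 3 has {1, 3} and column 5 has {1, 2, 3, 4, 5, 7}, leaving only 6.
Row 4, column 6 is narrowed to {1, 3, 5}.
If it were 1, then row 3, column 7 would be left with no valid symbol.
If it were 5, then row 6, column 6 would be left with no valid symbol.
So row 4, column 6 must be 3.

3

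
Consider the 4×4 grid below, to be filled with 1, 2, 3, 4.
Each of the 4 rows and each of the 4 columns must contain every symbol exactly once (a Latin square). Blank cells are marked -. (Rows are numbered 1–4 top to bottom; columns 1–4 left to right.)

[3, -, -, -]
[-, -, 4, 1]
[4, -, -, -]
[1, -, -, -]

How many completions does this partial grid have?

4

Row 1, column 2: eliminating its row and column leaves {1, 2, 4}.
Row 1, column 3: eliminating its row and column leaves {1, 2}.
Row 1, column 4: eliminating its row and column leaves {2, 4}.
Row 2, column 1: eliminating its row and column leaves {2}.
Row 2, column 2: eliminating its row and column leaves {2, 3}.
Row 3, column 2: eliminating its row and column leaves {1, 2, 3}.
Row 3, column 3: eliminating its row and column leaves {1, 2, 3}.
Row 3, column 4: eliminating its row and column leaves {2, 3}.
Row 4, column 2: eliminating its row and column leaves {2, 3, 4}.
Row 4, column 3: eliminating its row and column leaves {2, 3}.
Row 4, column 4: eliminating its row and column leaves {2, 3, 4}.
Enumerating the assignments across these blanks that avoid any row or column repeat gives 4 completions.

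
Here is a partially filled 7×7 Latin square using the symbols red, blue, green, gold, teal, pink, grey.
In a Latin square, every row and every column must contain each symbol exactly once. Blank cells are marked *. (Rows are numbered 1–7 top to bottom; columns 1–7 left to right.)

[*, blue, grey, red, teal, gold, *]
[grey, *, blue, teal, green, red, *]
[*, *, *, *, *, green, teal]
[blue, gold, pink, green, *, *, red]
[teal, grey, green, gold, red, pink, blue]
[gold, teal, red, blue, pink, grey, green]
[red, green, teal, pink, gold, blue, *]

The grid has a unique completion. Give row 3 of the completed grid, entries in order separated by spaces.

Row 3, column 1: row 3 has {green, teal} and column 1 has {red, blue, gold, teal, grey}, leaving only pink.
Row 3, column 2: row 3 has {green, teal, pink} and column 2 has {blue, green, gold, teal, grey}, leaving only red.
Row 3, column 3: row 3 has {red, green, teal, pink} and column 3 has {red, blue, green, teal, pink, grey}, leaving only gold.
Row 3, column 4: row 3 has {red, green, gold, teal, pink} and column 4 has {red, blue, green, gold, teal, pink}, leaving only grey.
Row 3, column 5: row 3 has {red, green, gold, teal, pink, grey} and column 5 has {red, green, gold, teal, pink}, leaving only blue.
So row 3 reads: pink red gold grey blue green teal.

pink red gold grey blue green teal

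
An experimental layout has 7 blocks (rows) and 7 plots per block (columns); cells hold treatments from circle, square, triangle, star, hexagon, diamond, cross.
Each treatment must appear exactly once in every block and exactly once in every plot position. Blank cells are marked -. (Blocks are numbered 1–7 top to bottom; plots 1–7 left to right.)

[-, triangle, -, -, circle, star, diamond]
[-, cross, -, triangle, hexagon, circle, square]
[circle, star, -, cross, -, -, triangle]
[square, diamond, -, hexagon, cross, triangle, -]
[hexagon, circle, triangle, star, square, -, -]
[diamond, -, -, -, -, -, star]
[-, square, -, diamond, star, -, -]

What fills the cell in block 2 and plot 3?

Block 1, plot 1: block 1 has {circle, triangle, star, diamond} and plot 1 has {circle, square, hexagon, diamond}, leaving only cross.
Block 1, plot 4: block 1 has {circle, triangle, star, diamond, cross} and plot 4 has {triangle, star, hexagon, diamond, cross}, leaving only square.
Block 1, plot 3: block 1 has {circle, square, triangle, star, diamond, cross} and plot 3 has {triangle}, leaving only hexagon.
Block 2, plot 1: block 2 has {circle, square, triangle, hexagon, cross} and plot 1 has {circle, square, hexagon, diamond, cross}, leaving only star.
Block 2 already has {circle, square, triangle, star, hexagon, cross} and plot 3 already has {triangle, hexagon}, so block 2, plot 3 must be diamond.

diamond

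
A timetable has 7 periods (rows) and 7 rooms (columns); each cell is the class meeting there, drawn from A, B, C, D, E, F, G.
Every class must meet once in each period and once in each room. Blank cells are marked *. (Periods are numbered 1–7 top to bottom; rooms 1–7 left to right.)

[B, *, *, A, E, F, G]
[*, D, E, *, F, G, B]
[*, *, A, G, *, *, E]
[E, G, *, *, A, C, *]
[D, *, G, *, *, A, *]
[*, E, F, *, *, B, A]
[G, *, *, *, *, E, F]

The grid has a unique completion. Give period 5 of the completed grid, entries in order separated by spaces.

Period 5, room 7: period 5 has {A, D, G} and room 7 has {A, B, E, F, G}, leaving only C.
Period 5, room 5: period 5 has {A, C, D, G} and room 5 has {A, E, F}, leaving only B.
Period 5, room 2: period 5 has {A, B, C, D, G} and room 2 has {D, E, G}, leaving only F.
Period 5, room 4: period 5 has {A, B, C, D, F, G} and room 4 has {A, G}, leaving only E.
So period 5 reads: D F G E B A C.

D F G E B A C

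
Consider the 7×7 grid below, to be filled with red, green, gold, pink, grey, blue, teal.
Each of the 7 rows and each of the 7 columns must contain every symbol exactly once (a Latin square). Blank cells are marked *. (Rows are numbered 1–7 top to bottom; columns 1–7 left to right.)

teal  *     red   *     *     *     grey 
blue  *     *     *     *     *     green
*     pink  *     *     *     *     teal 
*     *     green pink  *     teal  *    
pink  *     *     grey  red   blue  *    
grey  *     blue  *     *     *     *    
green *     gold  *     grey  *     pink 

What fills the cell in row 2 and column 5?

Row 3, column 3: row 3 has {pink, teal} and column 3 has {red, green, gold, blue}, leaving only grey.
Row 5, column 3: row 5 has {red, pink, grey, blue} and column 3 has {red, green, gold, grey, blue}, leaving only teal.
Row 2, column 3: row 2 has {green, blue} and column 3 has {red, green, gold, grey, blue, teal}, leaving only pink.
Row 5, column 7: row 5 has {red, pink, grey, blue, teal} and column 7 has {green, pink, grey, teal}, leaving only gold.
Row 5, column 2: row 5 has {red, gold, pink, grey, blue, teal} and column 2 has {pink}, leaving only green.
Row 6, column 7: row 6 has {grey, blue} and column 7 has {green, gold, pink, grey, teal}, leaving only red.
Row 4, column 7: row 4 has {green, pink, teal} and column 7 has {red, green, gold, pink, grey, teal}, leaving only blue.
Row 4, column 5: row 4 has {green, pink, blue, teal} and column 5 has {red, grey}, leaving only gold.
Row 2 already has {green, pink, blue} and column 5 already has {red, gold, grey}, so row 2, column 5 must be teal.

teal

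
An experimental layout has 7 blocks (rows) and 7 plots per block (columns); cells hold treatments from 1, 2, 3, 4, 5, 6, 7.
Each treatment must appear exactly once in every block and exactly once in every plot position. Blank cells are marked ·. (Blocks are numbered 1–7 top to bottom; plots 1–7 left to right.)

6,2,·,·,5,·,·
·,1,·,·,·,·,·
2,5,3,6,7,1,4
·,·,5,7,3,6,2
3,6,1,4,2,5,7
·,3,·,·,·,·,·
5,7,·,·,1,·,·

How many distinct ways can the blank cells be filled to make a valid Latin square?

Block 1, plot 3: eliminating its block and plot leaves {4, 7}.
Block 1, plot 4: eliminating its block and plot leaves {1, 3}.
Block 1, plot 6: eliminating its block and plot leaves {3, 4, 7}.
Block 1, plot 7: eliminating its block and plot leaves {1, 3}.
Block 2, plot 1: eliminating its block and plot leaves {4, 7}.
Block 2, plot 3: eliminating its block and plot leaves {2, 4, 6, 7}.
Block 2, plot 4: eliminating its block and plot leaves {2, 3, 5}.
Block 2, plot 5: eliminating its block and plot leaves {4, 6}.
Block 2, plot 6: eliminating its block and plot leaves {2, 3, 4, 7}.
Block 2, plot 7: eliminating its block and plot leaves {3, 5, 6}.
Block 4, plot 1: eliminating its block and plot leaves {1, 4}.
Block 4, plot 2: eliminating its block and plot leaves {4}.
Block 6, plot 1: eliminating its block and plot leaves {1, 4, 7}.
Block 6, plot 3: eliminating its block and plot leaves {2, 4, 6, 7}.
Block 6, plot 4: eliminating its block and plot leaves {1, 2, 5}.
Block 6, plot 5: eliminating its block and plot leaves {4, 6}.
Block 6, plot 6: eliminating its block and plot leaves {2, 4, 7}.
Block 6, plot 7: eliminating its block and plot leaves {1, 5, 6}.
Block 7, plot 3: eliminating its block and plot leaves {2, 4, 6}.
Block 7, plot 4: eliminating its block and plot leaves {2, 3}.
Block 7, plot 6: eliminating its block and plot leaves {2, 3, 4}.
Block 7, plot 7: eliminating its block and plot leaves {3, 6}.
Enumerating the assignments across these blanks that avoid any block or plot repeat gives 8 completions.

8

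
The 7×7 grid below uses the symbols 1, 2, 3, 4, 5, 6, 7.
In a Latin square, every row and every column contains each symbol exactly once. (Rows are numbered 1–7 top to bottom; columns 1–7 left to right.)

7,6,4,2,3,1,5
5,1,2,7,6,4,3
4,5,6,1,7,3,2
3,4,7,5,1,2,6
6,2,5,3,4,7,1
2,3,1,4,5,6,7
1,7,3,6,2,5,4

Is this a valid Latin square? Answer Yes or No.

Each row is a permutation of the 7 symbols, and so is each column.

Yes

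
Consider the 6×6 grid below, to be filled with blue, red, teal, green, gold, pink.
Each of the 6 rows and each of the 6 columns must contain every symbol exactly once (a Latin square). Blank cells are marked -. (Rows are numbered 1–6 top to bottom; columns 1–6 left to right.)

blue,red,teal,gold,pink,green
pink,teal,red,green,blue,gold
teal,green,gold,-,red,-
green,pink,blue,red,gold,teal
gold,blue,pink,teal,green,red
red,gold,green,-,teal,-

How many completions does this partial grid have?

Row 3, column 4: eliminating its row and column leaves {blue, pink}.
Row 3, column 6: eliminating its row and column leaves {blue, pink}.
Row 6, column 4: eliminating its row and column leaves {blue, pink}.
Row 6, column 6: eliminating its row and column leaves {blue, pink}.
Enumerating the assignments across these blanks that avoid any row or column repeat gives 2 completions.

2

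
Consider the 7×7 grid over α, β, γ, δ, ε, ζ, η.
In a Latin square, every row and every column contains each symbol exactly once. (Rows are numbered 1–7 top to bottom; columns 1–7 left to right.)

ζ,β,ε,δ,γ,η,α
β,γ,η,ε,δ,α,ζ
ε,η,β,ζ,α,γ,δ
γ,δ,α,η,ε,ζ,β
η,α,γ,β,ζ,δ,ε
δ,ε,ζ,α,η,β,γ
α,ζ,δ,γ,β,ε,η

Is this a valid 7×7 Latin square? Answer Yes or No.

Yes

Each row is a permutation of the 7 symbols, and so is each column.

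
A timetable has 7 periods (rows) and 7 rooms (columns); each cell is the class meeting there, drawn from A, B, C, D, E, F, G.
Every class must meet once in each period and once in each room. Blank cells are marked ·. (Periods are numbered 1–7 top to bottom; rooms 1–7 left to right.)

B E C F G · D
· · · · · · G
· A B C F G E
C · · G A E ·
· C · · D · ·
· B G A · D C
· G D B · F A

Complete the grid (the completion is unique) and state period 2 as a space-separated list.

Period 1, room 6: period 1 has {B, C, D, E, F, G} and room 6 has {D, E, F, G}, leaving only A.
Period 3, room 1: period 3 has {A, B, C, E, F, G} and room 1 has {B, C}, leaving only D.
Period 4, room 3: period 4 has {A, C, E, G} and room 3 has {B, C, D, G}, leaving only F.
Period 4, room 2: period 4 has {A, C, E, F, G} and room 2 has {A, B, C, E, G}, leaving only D.
Period 2, room 2: period 2 has {G} and room 2 has {A, B, C, D, E, G}, leaving only F.
Period 4, room 7: period 4 has {A, C, D, E, F, G} and room 7 has {A, C, D, E, G}, leaving only B.
Period 5, room 4: period 5 has {C, D} and room 4 has {A, B, C, F, G}, leaving only E.
Period 2, room 4: period 2 has {F, G} and room 4 has {A, B, C, E, F, G}, leaving only D.
Period 5, room 3: period 5 has {C, D, E} and room 3 has {B, C, D, F, G}, leaving only A.
Period 2, room 3: period 2 has {D, F, G} and room 3 has {A, B, C, D, F, G}, leaving only E.
Period 2, room 1: period 2 has {D, E, F, G} and room 1 has {B, C, D}, leaving only A.
Period 5, room 6: period 5 has {A, C, D, E} and room 6 has {A, D, E, F, G}, leaving only B.
Period 2, room 6: period 2 has {A, D, E, F, G} and room 6 has {A, B, D, E, F, G}, leaving only C.
Period 2, room 5: period 2 has {A, C, D, E, F, G} and room 5 has {A, D, F, G}, leaving only B.
So period 2 reads: A F E D B C G.

A F E D B C G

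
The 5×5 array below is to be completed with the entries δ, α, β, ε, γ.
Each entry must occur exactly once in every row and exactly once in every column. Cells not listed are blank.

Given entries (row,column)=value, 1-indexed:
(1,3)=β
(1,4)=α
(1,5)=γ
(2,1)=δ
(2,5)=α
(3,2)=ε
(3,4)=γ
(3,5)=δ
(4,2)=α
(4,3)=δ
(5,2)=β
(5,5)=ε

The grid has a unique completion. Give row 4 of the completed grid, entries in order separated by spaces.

γ α δ ε β

Row 4, column 5: row 4 has {δ, α} and column 5 has {δ, α, ε, γ}, leaving only β.
Row 4, column 4: row 4 has {δ, α, β} and column 4 has {α, γ}, leaving only ε.
Row 4, column 1: row 4 has {δ, α, β, ε} and column 1 has {δ}, leaving only γ.
So row 4 reads: γ α δ ε β.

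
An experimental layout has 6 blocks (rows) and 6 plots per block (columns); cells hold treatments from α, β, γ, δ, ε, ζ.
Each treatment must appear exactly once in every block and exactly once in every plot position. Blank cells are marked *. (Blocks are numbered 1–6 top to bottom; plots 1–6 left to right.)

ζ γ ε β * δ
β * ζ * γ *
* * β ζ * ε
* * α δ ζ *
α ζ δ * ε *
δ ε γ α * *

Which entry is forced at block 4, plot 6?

γ

Block 1, plot 5: block 1 has {β, γ, δ, ε, ζ} and plot 5 has {γ, ε, ζ}, leaving only α.
Block 2, plot 4: block 2 has {β, γ, ζ} and plot 4 has {α, β, δ, ζ}, leaving only ε.
Block 2, plot 6: block 2 has {β, γ, ε, ζ} and plot 6 has {δ, ε}, leaving only α.
Block 2, plot 2: block 2 has {α, β, γ, ε, ζ} and plot 2 has {γ, ε, ζ}, leaving only δ.
Block 3, plot 1: block 3 has {β, ε, ζ} and plot 1 has {α, β, δ, ζ}, leaving only γ.
Block 3, plot 2: block 3 has {β, γ, ε, ζ} and plot 2 has {γ, δ, ε, ζ}, leaving only α.
Block 3, plot 5: block 3 has {α, β, γ, ε, ζ} and plot 5 has {α, γ, ε, ζ}, leaving only δ.
Block 4, plot 1: block 4 has {α, δ, ζ} and plot 1 has {α, β, γ, δ, ζ}, leaving only ε.
Block 4, plot 2: block 4 has {α, δ, ε, ζ} and plot 2 has {α, γ, δ, ε, ζ}, leaving only β.
Block 4 already has {α, β, δ, ε, ζ} and plot 6 already has {α, δ, ε}, so block 4, plot 6 must be γ.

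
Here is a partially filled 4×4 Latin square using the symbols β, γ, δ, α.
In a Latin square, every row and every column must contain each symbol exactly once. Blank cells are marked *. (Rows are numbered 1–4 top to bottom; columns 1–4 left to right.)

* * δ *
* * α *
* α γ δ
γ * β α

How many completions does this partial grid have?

Row 1, column 1: eliminating its row and column leaves {β, α}.
Row 1, column 2: eliminating its row and column leaves {β, γ}.
Row 1, column 4: eliminating its row and column leaves {β, γ}.
Row 2, column 1: eliminating its row and column leaves {β, δ}.
Row 2, column 2: eliminating its row and column leaves {β, γ, δ}.
Row 2, column 4: eliminating its row and column leaves {β, γ}.
Row 3, column 1: eliminating its row and column leaves {β}.
Row 4, column 2: eliminating its row and column leaves {δ}.
Enumerating the assignments across these blanks that avoid any row or column repeat gives 2 completions.

2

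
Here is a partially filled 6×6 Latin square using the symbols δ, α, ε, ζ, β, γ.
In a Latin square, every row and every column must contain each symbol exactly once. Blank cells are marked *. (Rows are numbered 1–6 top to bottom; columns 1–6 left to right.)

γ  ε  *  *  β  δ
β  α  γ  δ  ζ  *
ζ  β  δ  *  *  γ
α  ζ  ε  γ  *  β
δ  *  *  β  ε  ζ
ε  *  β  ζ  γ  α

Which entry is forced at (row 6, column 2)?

δ

Row 6 already has {α, ε, ζ, β, γ} and column 2 already has {α, ε, ζ, β}, so row 6, column 2 must be δ.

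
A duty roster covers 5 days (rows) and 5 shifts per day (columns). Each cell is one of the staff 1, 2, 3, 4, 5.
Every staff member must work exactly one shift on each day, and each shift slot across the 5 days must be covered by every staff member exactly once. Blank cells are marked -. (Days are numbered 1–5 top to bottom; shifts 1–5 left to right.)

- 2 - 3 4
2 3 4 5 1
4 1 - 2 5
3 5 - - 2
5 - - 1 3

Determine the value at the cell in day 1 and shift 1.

Day 1 already has {2, 3, 4} and shift 1 already has {2, 3, 4, 5}, so day 1, shift 1 must be 1.

1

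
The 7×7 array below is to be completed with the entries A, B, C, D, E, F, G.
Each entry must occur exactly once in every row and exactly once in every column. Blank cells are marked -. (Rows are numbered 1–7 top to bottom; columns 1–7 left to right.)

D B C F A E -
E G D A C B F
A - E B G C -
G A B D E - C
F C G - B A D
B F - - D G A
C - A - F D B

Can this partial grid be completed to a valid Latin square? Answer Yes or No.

Row 3, column 7: row 3 together with column 7 already contain {A, B, C, D, E, F, G} — every symbol — so nothing can go there. The grid has no valid completion.

No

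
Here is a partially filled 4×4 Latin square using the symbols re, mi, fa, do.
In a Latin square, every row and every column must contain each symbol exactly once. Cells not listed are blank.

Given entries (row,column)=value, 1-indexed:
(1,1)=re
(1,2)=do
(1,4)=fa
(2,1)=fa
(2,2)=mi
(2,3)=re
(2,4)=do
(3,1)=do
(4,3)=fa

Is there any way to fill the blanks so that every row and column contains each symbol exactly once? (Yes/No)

Row 1, column 3: row 1 has {re, fa, do} and column 3 has {re, fa}, so it must be mi.
Now row 3, column 3: row 3 together with column 3 already contain {re, mi, fa, do} — every symbol — so nothing can go there. The grid has no valid completion.

No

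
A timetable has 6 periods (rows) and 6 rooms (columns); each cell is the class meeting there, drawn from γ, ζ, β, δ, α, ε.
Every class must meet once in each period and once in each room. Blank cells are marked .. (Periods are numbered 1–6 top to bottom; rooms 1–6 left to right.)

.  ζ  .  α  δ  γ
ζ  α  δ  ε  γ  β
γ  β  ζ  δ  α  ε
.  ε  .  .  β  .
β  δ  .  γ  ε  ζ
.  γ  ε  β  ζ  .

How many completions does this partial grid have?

Period 1, room 1: eliminating its period and room leaves {ε}.
Period 1, room 3: eliminating its period and room leaves {β}.
Period 4, room 1: eliminating its period and room leaves {δ, α}.
Period 4, room 3: eliminating its period and room leaves {γ, α}.
Period 4, room 4: eliminating its period and room leaves {ζ}.
Period 4, room 6: eliminating its period and room leaves {δ, α}.
Period 5, room 3: eliminating its period and room leaves {α}.
Period 6, room 1: eliminating its period and room leaves {δ, α}.
Period 6, room 6: eliminating its period and room leaves {δ, α}.
Enumerating the assignments across these blanks that avoid any period or room repeat gives 2 completions.

2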